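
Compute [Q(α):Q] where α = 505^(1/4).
[Q(α):Q] = 4

α is a root of x^4 - 505. By Eisenstein's criterion at the prime p = 5 (which divides the constant term 505 but p^2 = 25 does not, since 505 is squarefree), x^4 - 505 is irreducible over Q. Hence [Q(α):Q] = 4.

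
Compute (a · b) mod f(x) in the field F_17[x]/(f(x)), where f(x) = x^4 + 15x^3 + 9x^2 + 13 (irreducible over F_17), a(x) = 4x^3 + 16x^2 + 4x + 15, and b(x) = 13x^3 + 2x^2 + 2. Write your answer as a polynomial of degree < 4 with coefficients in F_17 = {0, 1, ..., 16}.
a · b ≡ 2x^3 + 6x^2 + 13x (mod f(x))

Multiply in F_17[x]: a(x)·b(x) = (4x^3 + 16x^2 + 4x + 15)·(13x^3 + 2x^2 + 2) = x^6 + 12x^5 + 16x^4 + 7x^3 + 11x^2 + 8x + 13. This has degree ≥ 4, so divide by f(x) over F_17: x^6 + 12x^5 + 16x^4 + 7x^3 + 11x^2 + 8x + 13 = (x^2 + 14x + 1)·(x^4 + 15x^3 + 9x^2 + 13) + (2x^3 + 6x^2 + 13x). Hence a·b ≡ 2x^3 + 6x^2 + 13x (mod f). (F_17[x]/(f) is a field with 17^4 = 83521 elements since f is irreducible of degree 4.)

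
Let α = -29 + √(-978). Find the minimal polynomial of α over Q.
m_α(x) = x^2 + 58x + 1819

From α + 29 = √(-978), squaring gives (α + 29)^2 = -978, i.e. α^2 + 58α + 841 = -978, so α^2 + 58α + 1819 = 0. The discriminant of x^2 + 58x + 1819 is (58)^2 - 4·(1819) = 3364 - 7276 = -3912, and 4·(-978) is not a perfect square in Q since -978 is squarefree and ≠ 1. Hence x^2 + 58x + 1819 is irreducible over Q and is the minimal polynomial of α.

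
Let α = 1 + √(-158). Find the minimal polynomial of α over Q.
m_α(x) = x^2 - 2x + 159

From α - 1 = √(-158), squaring gives (α - 1)^2 = -158, i.e. α^2 - 2α + 1 = -158, so α^2 - 2α + 159 = 0. The discriminant of x^2 - 2x + 159 is (-2)^2 - 4·(159) = 4 - 636 = -632, and 4·(-158) is not a perfect square in Q since -158 is squarefree and ≠ 1. Hence x^2 - 2x + 159 is irreducible over Q and is the minimal polynomial of α.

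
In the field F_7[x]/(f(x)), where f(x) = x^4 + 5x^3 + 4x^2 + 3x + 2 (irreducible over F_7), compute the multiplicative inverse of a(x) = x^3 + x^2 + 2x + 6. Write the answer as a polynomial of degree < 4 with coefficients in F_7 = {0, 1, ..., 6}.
a(x)^(-1) ≡ x^2 + 3x + 1 (mod f(x))

Since f is irreducible over F_7, F_7[x]/(f) is a field and a(x) ≠ 0 has an inverse. Apply the extended Euclidean algorithm to f(x) and a(x) in F_7[x]: f(x) = (x + 4)·a(x) + (5x^2 + 3x + 6);  a(x) = (3x + 4)·(5x^2 + 3x + 6) + (3). The last nonzero remainder is the constant 3 = gcd(f, a) in F_7. Back-substituting through the division chain expresses 3 = s(x)·a(x) + t(x)·f(x) with s(x) ≡ 3x^2 + 2x + 3 (mod f), so (3x^2 + 2x + 3)·a(x) ≡ 3 (mod f). Multiplying by 3^(-1) ≡ 5 in F_7 gives a(x)^(-1) ≡ 5·(3x^2 + 2x + 3) ≡ x^2 + 3x + 1 (mod f). Check: (x^3 + x^2 + 2x + 6)·(x^2 + 3x + 1) = x^5 + 4x^4 + 6x^3 + 6x^2 + 6x + 6 ≡ 1 (mod x^4 + 5x^3 + 4x^2 + 3x + 2).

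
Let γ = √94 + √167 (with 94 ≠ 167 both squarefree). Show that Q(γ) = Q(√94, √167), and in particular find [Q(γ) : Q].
[Q(γ) : Q] = 4 (equivalently, Q(γ) = Q(√94, √167))

Obviously Q(γ) ⊆ Q(√94, √167), and [Q(√94, √167):Q] = 4 (since 94, 167 are distinct squarefree integers > 1 with 15698 not a perfect square). To show equality we compute the minimal polynomial of γ. From γ = √94 + √167: γ^2 = 94 + 2√(15698) + 167 = 261 + 2√(15698), so γ^2 - 261 = 2√(15698); squaring, (γ^2 - 261)^2 = 4·15698, i.e. γ^4 - 522γ^2 + 68121 - 62792 = 0, i.e. γ^4 - 522γ^2 + 5329 = 0. So γ is a root of x^4 - 522x^2 + 5329. This polynomial is irreducible over Q: it has no rational root (each ±√94 ± √167 is irrational), and any factorization into two quadratics over Q would force √(15698) ∈ Q (pairing opposite roots) or √94, √167 ∈ Q (other pairings), all impossible. Hence [Q(γ):Q] = 4 = [Q(√94, √167):Q], so Q(γ) = Q(√94, √167).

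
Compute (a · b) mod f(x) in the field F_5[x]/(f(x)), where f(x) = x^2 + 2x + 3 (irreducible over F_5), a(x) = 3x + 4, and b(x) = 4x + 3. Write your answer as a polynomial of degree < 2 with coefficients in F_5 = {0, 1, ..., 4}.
a · b ≡ x + 1 (mod f(x))

Multiply in F_5[x]: a(x)·b(x) = (3x + 4)·(4x + 3) = 2x^2 + 2. This has degree ≥ 2, so divide by f(x) over F_5: 2x^2 + 2 = (2)·(x^2 + 2x + 3) + (x + 1). Hence a·b ≡ x + 1 (mod f). (F_5[x]/(f) is a field with 5^2 = 25 elements since f is irreducible of degree 2.)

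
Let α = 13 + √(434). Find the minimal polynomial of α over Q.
m_α(x) = x^2 - 26x - 265

From α - 13 = √(434), squaring gives (α - 13)^2 = 434, i.e. α^2 - 26α + 169 = 434, so α^2 - 26α - 265 = 0. The discriminant of x^2 - 26x - 265 is (-26)^2 - 4·(-265) = 676 + 1060 = 1736, and 4·(434) is not a perfect square in Q since 434 is squarefree and ≠ 1. Hence x^2 - 26x - 265 is irreducible over Q and is the minimal polynomial of α.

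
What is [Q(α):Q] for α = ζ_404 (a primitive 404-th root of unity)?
[Q(α):Q] = 200

The minimal polynomial of ζ_404 over Q is the 404-th cyclotomic polynomial Φ_404(x), which is irreducible over Q and has degree φ(404) = 200. Hence [Q(α):Q] = φ(404) = 200.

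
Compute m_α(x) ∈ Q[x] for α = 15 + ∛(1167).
m_α(x) = x^3 - 45x^2 + 675x - 4542

Set β = α - 15 = ∛(1167), so β^3 = 1167. Then (α - 15)^3 - 1167 = 0, i.e. α is a root of g(x) = (x - 15)^3 - 1167 = x^3 - 45x^2 + 675x - 4542. Since g(x) = h(x - 15) where h(x) = x^3 - 1167, and h is irreducible over Q (because 1167 is not a perfect cube, so h has no rational root, and a monic cubic with no rational root is irreducible), g is also irreducible (irreducibility is preserved under the substitution x → x - 15). Hence m_α(x) = x^3 - 45x^2 + 675x - 4542.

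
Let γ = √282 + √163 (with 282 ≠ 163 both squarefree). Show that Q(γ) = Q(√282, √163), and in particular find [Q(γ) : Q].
[Q(γ) : Q] = 4 (equivalently, Q(γ) = Q(√282, √163))

Obviously Q(γ) ⊆ Q(√282, √163), and [Q(√282, √163):Q] = 4 (since 282, 163 are distinct squarefree integers > 1 with 45966 not a perfect square). To show equality we compute the minimal polynomial of γ. From γ = √282 + √163: γ^2 = 282 + 2√(45966) + 163 = 445 + 2√(45966), so γ^2 - 445 = 2√(45966); squaring, (γ^2 - 445)^2 = 4·45966, i.e. γ^4 - 890γ^2 + 198025 - 183864 = 0, i.e. γ^4 - 890γ^2 + 14161 = 0. So γ is a root of x^4 - 890x^2 + 14161. This polynomial is irreducible over Q: it has no rational root (each ±√282 ± √163 is irrational), and any factorization into two quadratics over Q would force √(45966) ∈ Q (pairing opposite roots) or √282, √163 ∈ Q (other pairings), all impossible. Hence [Q(γ):Q] = 4 = [Q(√282, √163):Q], so Q(γ) = Q(√282, √163).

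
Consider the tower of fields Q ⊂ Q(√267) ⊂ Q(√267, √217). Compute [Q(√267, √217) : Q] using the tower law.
[Q(√267, √217) : Q] = 4

[Q(√267):Q] = 2 (min poly x^2 - 267, irreducible since 267 is squarefree > 1). For the top step, suppose √217 ∈ Q(√267), say √217 = c + d√267 with c, d ∈ Q. Squaring: 217 = c^2 + 267d^2 + 2cd√267. Since √267 ∉ Q this forces 2cd = 0. If d = 0 then √217 = c ∈ Q, contradicting 217 squarefree > 1. If c = 0 then 217 = 267d^2, so 267·217 = (267d)^2 is a perfect square in Q — but 267·217 = 57939 is not a perfect square (since 267 and 217 are distinct squarefree integers). Contradiction. Hence √217 ∉ Q(√267), so x^2 - 217 stays irreducible over Q(√267) and [Q(√267, √217) : Q(√267)] = 2. By the tower law, [Q(√267, √217) : Q] = 2 · 2 = 4.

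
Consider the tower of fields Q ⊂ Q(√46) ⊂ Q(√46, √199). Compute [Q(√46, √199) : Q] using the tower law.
[Q(√46, √199) : Q] = 4

[Q(√46):Q] = 2 (min poly x^2 - 46, irreducible since 46 is squarefree > 1). For the top step, suppose √199 ∈ Q(√46), say √199 = c + d√46 with c, d ∈ Q. Squaring: 199 = c^2 + 46d^2 + 2cd√46. Since √46 ∉ Q this forces 2cd = 0. If d = 0 then √199 = c ∈ Q, contradicting 199 squarefree > 1. If c = 0 then 199 = 46d^2, so 46·199 = (46d)^2 is a perfect square in Q — but 46·199 = 9154 is not a perfect square (since 46 and 199 are distinct squarefree integers). Contradiction. Hence √199 ∉ Q(√46), so x^2 - 199 stays irreducible over Q(√46) and [Q(√46, √199) : Q(√46)] = 2. By the tower law, [Q(√46, √199) : Q] = 2 · 2 = 4.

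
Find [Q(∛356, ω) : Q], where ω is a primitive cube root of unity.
[Q(∛356, ω) : Q] = 6

[Q(∛356):Q] = 3 (min poly x^3 - 356, irreducible since 356 is not a perfect cube). [Q(ω):Q] = 2 (min poly x^2 + x + 1). Since Q(∛356) ⊂ R and ω ∉ R, we have ω ∉ Q(∛356), so x^2 + x + 1 remains irreducible over Q(∛356) and [Q(∛356, ω) : Q(∛356)] = 2. By the tower law, [Q(∛356, ω) : Q] = 3 · 2 = 6. (In fact Q(∛356, ω) is the splitting field of x^3 - 356 over Q.)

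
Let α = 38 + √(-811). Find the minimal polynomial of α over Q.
m_α(x) = x^2 - 76x + 2255

From α - 38 = √(-811), squaring gives (α - 38)^2 = -811, i.e. α^2 - 76α + 1444 = -811, so α^2 - 76α + 2255 = 0. The discriminant of x^2 - 76x + 2255 is (-76)^2 - 4·(2255) = 5776 - 9020 = -3244, and 4·(-811) is not a perfect square in Q since -811 is squarefree and ≠ 1. Hence x^2 - 76x + 2255 is irreducible over Q and is the minimal polynomial of α.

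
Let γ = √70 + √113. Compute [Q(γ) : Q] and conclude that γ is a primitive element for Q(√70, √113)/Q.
[Q(γ) : Q] = 4 (equivalently, Q(γ) = Q(√70, √113))

Obviously Q(γ) ⊆ Q(√70, √113), and [Q(√70, √113):Q] = 4 (since 70, 113 are distinct squarefree integers > 1 with 7910 not a perfect square). To show equality we compute the minimal polynomial of γ. From γ = √70 + √113: γ^2 = 70 + 2√(7910) + 113 = 183 + 2√(7910), so γ^2 - 183 = 2√(7910); squaring, (γ^2 - 183)^2 = 4·7910, i.e. γ^4 - 366γ^2 + 33489 - 31640 = 0, i.e. γ^4 - 366γ^2 + 1849 = 0. So γ is a root of x^4 - 366x^2 + 1849. This polynomial is irreducible over Q: it has no rational root (each ±√70 ± √113 is irrational), and any factorization into two quadratics over Q would force √(7910) ∈ Q (pairing opposite roots) or √70, √113 ∈ Q (other pairings), all impossible. Hence [Q(γ):Q] = 4 = [Q(√70, √113):Q], so Q(γ) = Q(√70, √113).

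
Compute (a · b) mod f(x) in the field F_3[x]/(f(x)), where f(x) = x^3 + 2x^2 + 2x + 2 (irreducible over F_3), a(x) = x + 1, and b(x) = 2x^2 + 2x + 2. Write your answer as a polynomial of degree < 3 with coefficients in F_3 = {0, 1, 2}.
a · b ≡ 1 (mod f(x))

Multiply in F_3[x]: a(x)·b(x) = (x + 1)·(2x^2 + 2x + 2) = 2x^3 + x^2 + x + 2. This has degree ≥ 3, so divide by f(x) over F_3: 2x^3 + x^2 + x + 2 = (2)·(x^3 + 2x^2 + 2x + 2) + (1). Hence a·b ≡ 1 (mod f). (F_3[x]/(f) is a field with 3^3 = 27 elements since f is irreducible of degree 3.)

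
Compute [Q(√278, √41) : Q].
[Q(√278, √41) : Q] = 4

[Q(√278):Q] = 2 (min poly x^2 - 278, irreducible since 278 is squarefree > 1). For the top step, suppose √41 ∈ Q(√278), say √41 = c + d√278 with c, d ∈ Q. Squaring: 41 = c^2 + 278d^2 + 2cd√278. Since √278 ∉ Q this forces 2cd = 0. If d = 0 then √41 = c ∈ Q, contradicting 41 squarefree > 1. If c = 0 then 41 = 278d^2, so 278·41 = (278d)^2 is a perfect square in Q — but 278·41 = 11398 is not a perfect square (since 278 and 41 are distinct squarefree integers). Contradiction. Hence √41 ∉ Q(√278), so x^2 - 41 stays irreducible over Q(√278) and [Q(√278, √41) : Q(√278)] = 2. By the tower law, [Q(√278, √41) : Q] = 2 · 2 = 4.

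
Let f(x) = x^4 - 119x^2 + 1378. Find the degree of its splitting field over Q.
[K : Q] = 4

Solving the quadratic in x^2: x^2 = (119 ± √(119^2 - 4·1378))/2 = (119 ± √8649)/2 = (119 ± 93)/2, giving x^2 = 13 or x^2 = 106. So f(x) = (x^2 - 13)(x^2 - 106) and the roots of f are ±√13, ±√106. Hence the splitting field is K = Q(√13, √106). Since 13 and 106 are distinct squarefree integers > 1, their product 1378 is not a perfect square, so √106 ∉ Q(√13). By the tower law [K:Q] = [Q(√13,√106):Q(√13)] · [Q(√13):Q] = 2 · 2 = 4.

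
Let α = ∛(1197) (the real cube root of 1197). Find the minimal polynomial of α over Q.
m_α(x) = x^3 - 1197

α satisfies α^3 = 1197, so x^3 - 1197 annihilates α. By the rational root test, a rational root p/q (in lowest terms) of x^3 - 1197 would satisfy p^3 = 1197 q^3, forcing q = 1 and p^3 = 1197; but 1197 is not a perfect cube, contradiction. A monic cubic over Q with no rational root is irreducible (any nontrivial factorization would include a linear factor). Hence x^3 - 1197 is the minimal polynomial of α, and in particular [Q(α):Q] = 3.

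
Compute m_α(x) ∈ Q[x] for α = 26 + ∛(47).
m_α(x) = x^3 - 78x^2 + 2028x - 17623

Set β = α - 26 = ∛(47), so β^3 = 47. Then (α - 26)^3 - 47 = 0, i.e. α is a root of g(x) = (x - 26)^3 - 47 = x^3 - 78x^2 + 2028x - 17623. Since g(x) = h(x - 26) where h(x) = x^3 - 47, and h is irreducible over Q (because 47 is not a perfect cube, so h has no rational root, and a monic cubic with no rational root is irreducible), g is also irreducible (irreducibility is preserved under the substitution x → x - 26). Hence m_α(x) = x^3 - 78x^2 + 2028x - 17623.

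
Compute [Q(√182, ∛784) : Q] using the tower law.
[Q(√182, ∛784) : Q] = 6

Let L = Q(√182, ∛784). Since Q(√182) ⊂ L and [Q(√182):Q] = 2, the tower law gives 2 | [L:Q]. Likewise Q(∛784) ⊂ L with [Q(∛784):Q] = 3 (because 784 is not a perfect cube), so 3 | [L:Q]. As gcd(2,3) = 1, [L:Q] is divisible by 6. Conversely L is generated over Q by √182 and ∛784, so [L:Q] ≤ 2·3 = 6. Therefore [Q(√182, ∛784) : Q] = 6.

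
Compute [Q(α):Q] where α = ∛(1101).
[Q(α):Q] = 3

The minimal polynomial of α is x^3 - 1101, irreducible over Q since 1101 is not a perfect cube (so x^3 - 1101 has no rational root). Hence [Q(α):Q] = deg(m_α) = 3.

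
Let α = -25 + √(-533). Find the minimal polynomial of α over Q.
m_α(x) = x^2 + 50x + 1158

From α + 25 = √(-533), squaring gives (α + 25)^2 = -533, i.e. α^2 + 50α + 625 = -533, so α^2 + 50α + 1158 = 0. The discriminant of x^2 + 50x + 1158 is (50)^2 - 4·(1158) = 2500 - 4632 = -2132, and 4·(-533) is not a perfect square in Q since -533 is squarefree and ≠ 1. Hence x^2 + 50x + 1158 is irreducible over Q and is the minimal polynomial of α.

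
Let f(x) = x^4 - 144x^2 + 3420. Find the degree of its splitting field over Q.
[K : Q] = 4

Solving the quadratic in x^2: x^2 = (144 ± √(144^2 - 4·3420))/2 = (144 ± √7056)/2 = (144 ± 84)/2, giving x^2 = 30 or x^2 = 114. So f(x) = (x^2 - 30)(x^2 - 114) and the roots of f are ±√30, ±√114. Hence the splitting field is K = Q(√30, √114). Since 30 and 114 are distinct squarefree integers > 1, their product 3420 is not a perfect square, so √114 ∉ Q(√30). By the tower law [K:Q] = [Q(√30,√114):Q(√30)] · [Q(√30):Q] = 2 · 2 = 4.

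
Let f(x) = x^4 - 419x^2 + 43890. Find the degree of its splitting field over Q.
[K : Q] = 4

Solving the quadratic in x^2: x^2 = (419 ± √(419^2 - 4·43890))/2 = (419 ± √1)/2 = (419 ± 1)/2, giving x^2 = 210 or x^2 = 209. So f(x) = (x^2 - 210)(x^2 - 209) and the roots of f are ±√210, ±√209. Hence the splitting field is K = Q(√210, √209). Since 210 and 209 are distinct squarefree integers > 1, their product 43890 is not a perfect square, so √209 ∉ Q(√210). By the tower law [K:Q] = [Q(√210,√209):Q(√210)] · [Q(√210):Q] = 2 · 2 = 4.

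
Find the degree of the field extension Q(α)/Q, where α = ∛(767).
[Q(α):Q] = 3

The minimal polynomial of α is x^3 - 767, irreducible over Q since 767 is not a perfect cube (so x^3 - 767 has no rational root). Hence [Q(α):Q] = deg(m_α) = 3.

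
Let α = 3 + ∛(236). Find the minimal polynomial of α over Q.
m_α(x) = x^3 - 9x^2 + 27x - 263

Set β = α - 3 = ∛(236), so β^3 = 236. Then (α - 3)^3 - 236 = 0, i.e. α is a root of g(x) = (x - 3)^3 - 236 = x^3 - 9x^2 + 27x - 263. Since g(x) = h(x - 3) where h(x) = x^3 - 236, and h is irreducible over Q (because 236 is not a perfect cube, so h has no rational root, and a monic cubic with no rational root is irreducible), g is also irreducible (irreducibility is preserved under the substitution x → x - 3). Hence m_α(x) = x^3 - 9x^2 + 27x - 263.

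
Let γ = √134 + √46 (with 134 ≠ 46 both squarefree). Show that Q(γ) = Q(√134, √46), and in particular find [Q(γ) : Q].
[Q(γ) : Q] = 4 (equivalently, Q(γ) = Q(√134, √46))

Obviously Q(γ) ⊆ Q(√134, √46), and [Q(√134, √46):Q] = 4 (since 134, 46 are distinct squarefree integers > 1 with 6164 not a perfect square). To show equality we compute the minimal polynomial of γ. From γ = √134 + √46: γ^2 = 134 + 2√(6164) + 46 = 180 + 2√(6164), so γ^2 - 180 = 2√(6164); squaring, (γ^2 - 180)^2 = 4·6164, i.e. γ^4 - 360γ^2 + 32400 - 24656 = 0, i.e. γ^4 - 360γ^2 + 7744 = 0. So γ is a root of x^4 - 360x^2 + 7744. This polynomial is irreducible over Q: it has no rational root (each ±√134 ± √46 is irrational), and any factorization into two quadratics over Q would force √(6164) ∈ Q (pairing opposite roots) or √134, √46 ∈ Q (other pairings), all impossible. Hence [Q(γ):Q] = 4 = [Q(√134, √46):Q], so Q(γ) = Q(√134, √46).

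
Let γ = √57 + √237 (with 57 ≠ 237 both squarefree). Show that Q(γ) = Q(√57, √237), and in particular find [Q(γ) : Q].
[Q(γ) : Q] = 4 (equivalently, Q(γ) = Q(√57, √237))

Obviously Q(γ) ⊆ Q(√57, √237), and [Q(√57, √237):Q] = 4 (since 57, 237 are distinct squarefree integers > 1 with 13509 not a perfect square). To show equality we compute the minimal polynomial of γ. From γ = √57 + √237: γ^2 = 57 + 2√(13509) + 237 = 294 + 2√(13509), so γ^2 - 294 = 2√(13509); squaring, (γ^2 - 294)^2 = 4·13509, i.e. γ^4 - 588γ^2 + 86436 - 54036 = 0, i.e. γ^4 - 588γ^2 + 32400 = 0. So γ is a root of x^4 - 588x^2 + 32400. This polynomial is irreducible over Q: it has no rational root (each ±√57 ± √237 is irrational), and any factorization into two quadratics over Q would force √(13509) ∈ Q (pairing opposite roots) or √57, √237 ∈ Q (other pairings), all impossible. Hence [Q(γ):Q] = 4 = [Q(√57, √237):Q], so Q(γ) = Q(√57, √237).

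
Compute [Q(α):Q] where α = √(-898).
[Q(α):Q] = 2

[Q(α):Q] equals the degree of the minimal polynomial of α. Here α^2 = -898 and x^2 + 898 is irreducible (d = -898 is squarefree, ≠ 1, hence not a square), so deg(m_α) = 2. Thus [Q(α):Q] = 2.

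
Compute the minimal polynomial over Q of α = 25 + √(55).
m_α(x) = x^2 - 50x + 570

From α - 25 = √(55), squaring gives (α - 25)^2 = 55, i.e. α^2 - 50α + 625 = 55, so α^2 - 50α + 570 = 0. The discriminant of x^2 - 50x + 570 is (-50)^2 - 4·(570) = 2500 - 2280 = 220, and 4·(55) is not a perfect square in Q since 55 is squarefree and ≠ 1. Hence x^2 - 50x + 570 is irreducible over Q and is the minimal polynomial of α.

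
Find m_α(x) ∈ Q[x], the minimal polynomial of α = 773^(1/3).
m_α(x) = x^3 - 773

α satisfies α^3 = 773, so x^3 - 773 annihilates α. By the rational root test, a rational root p/q (in lowest terms) of x^3 - 773 would satisfy p^3 = 773 q^3, forcing q = 1 and p^3 = 773; but 773 is not a perfect cube, contradiction. A monic cubic over Q with no rational root is irreducible (any nontrivial factorization would include a linear factor). Hence x^3 - 773 is the minimal polynomial of α, and in particular [Q(α):Q] = 3.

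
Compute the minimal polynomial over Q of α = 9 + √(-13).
m_α(x) = x^2 - 18x + 94

From α - 9 = √(-13), squaring gives (α - 9)^2 = -13, i.e. α^2 - 18α + 81 = -13, so α^2 - 18α + 94 = 0. The discriminant of x^2 - 18x + 94 is (-18)^2 - 4·(94) = 324 - 376 = -52, and 4·(-13) is not a perfect square in Q since -13 is squarefree and ≠ 1. Hence x^2 - 18x + 94 is irreducible over Q and is the minimal polynomial of α.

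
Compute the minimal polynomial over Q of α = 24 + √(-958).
m_α(x) = x^2 - 48x + 1534

From α - 24 = √(-958), squaring gives (α - 24)^2 = -958, i.e. α^2 - 48α + 576 = -958, so α^2 - 48α + 1534 = 0. The discriminant of x^2 - 48x + 1534 is (-48)^2 - 4·(1534) = 2304 - 6136 = -3832, and 4·(-958) is not a perfect square in Q since -958 is squarefree and ≠ 1. Hence x^2 - 48x + 1534 is irreducible over Q and is the minimal polynomial of α.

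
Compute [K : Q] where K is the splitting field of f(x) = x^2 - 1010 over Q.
[K : Q] = 2

f(x) = x^2 - 1010 factors as (x - √1010)(x + √1010). The splitting field is K = Q(√1010). Since 1010 is squarefree and > 1, it is not a perfect square, so x^2 - 1010 is irreducible over Q and [Q(√1010) : Q] = 2. Hence [K : Q] = 2.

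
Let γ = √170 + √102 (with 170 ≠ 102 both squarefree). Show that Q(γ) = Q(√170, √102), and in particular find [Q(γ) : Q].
[Q(γ) : Q] = 4 (equivalently, Q(γ) = Q(√170, √102))

Obviously Q(γ) ⊆ Q(√170, √102), and [Q(√170, √102):Q] = 4 (since 170, 102 are distinct squarefree integers > 1 with 17340 not a perfect square). To show equality we compute the minimal polynomial of γ. From γ = √170 + √102: γ^2 = 170 + 2√(17340) + 102 = 272 + 2√(17340), so γ^2 - 272 = 2√(17340); squaring, (γ^2 - 272)^2 = 4·17340, i.e. γ^4 - 544γ^2 + 73984 - 69360 = 0, i.e. γ^4 - 544γ^2 + 4624 = 0. So γ is a root of x^4 - 544x^2 + 4624. This polynomial is irreducible over Q: it has no rational root (each ±√170 ± √102 is irrational), and any factorization into two quadratics over Q would force √(17340) ∈ Q (pairing opposite roots) or √170, √102 ∈ Q (other pairings), all impossible. Hence [Q(γ):Q] = 4 = [Q(√170, √102):Q], so Q(γ) = Q(√170, √102).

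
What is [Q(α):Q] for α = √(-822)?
[Q(α):Q] = 2

[Q(α):Q] equals the degree of the minimal polynomial of α. Here α^2 = -822 and x^2 + 822 is irreducible (d = -822 is squarefree, ≠ 1, hence not a square), so deg(m_α) = 2. Thus [Q(α):Q] = 2.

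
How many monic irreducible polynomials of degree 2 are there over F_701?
There are 245350 monic irreducible polynomials of degree 2 over F_701

Each element of F_{701^2} that lies in no proper subfield is a root of exactly one monic irreducible of degree 2 over F_701, and each such polynomial has 2 distinct roots in F_{701^2}. By Möbius inversion the count is N_701(2) = (1/2) Σ_{d|2} μ(2/d) · 701^d = (1/2)(μ(2)·701^1 + μ(1)·701^2) = 490700/2 = 245350.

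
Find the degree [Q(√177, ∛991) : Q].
[Q(√177, ∛991) : Q] = 6

Let L = Q(√177, ∛991). Since Q(√177) ⊂ L and [Q(√177):Q] = 2, the tower law gives 2 | [L:Q]. Likewise Q(∛991) ⊂ L with [Q(∛991):Q] = 3 (because 991 is not a perfect cube), so 3 | [L:Q]. As gcd(2,3) = 1, [L:Q] is divisible by 6. Conversely L is generated over Q by √177 and ∛991, so [L:Q] ≤ 2·3 = 6. Therefore [Q(√177, ∛991) : Q] = 6.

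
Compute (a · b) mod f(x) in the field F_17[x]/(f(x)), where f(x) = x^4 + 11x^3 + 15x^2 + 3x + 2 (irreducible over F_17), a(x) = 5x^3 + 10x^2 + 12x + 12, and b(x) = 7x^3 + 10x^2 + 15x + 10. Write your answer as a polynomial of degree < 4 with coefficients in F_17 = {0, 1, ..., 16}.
a · b ≡ 6x^3 + 14x^2 + 6x + 7 (mod f(x))

Multiply in F_17[x]: a(x)·b(x) = (5x^3 + 10x^2 + 12x + 12)·(7x^3 + 10x^2 + 15x + 10) = x^6 + x^5 + 4x^4 + 13x^3 + 9x^2 + 11x + 1. This has degree ≥ 4, so divide by f(x) over F_17: x^6 + x^5 + 4x^4 + 13x^3 + 9x^2 + 11x + 1 = (x^2 + 7x + 14)·(x^4 + 11x^3 + 15x^2 + 3x + 2) + (6x^3 + 14x^2 + 6x + 7). Hence a·b ≡ 6x^3 + 14x^2 + 6x + 7 (mod f). (F_17[x]/(f) is a field with 17^4 = 83521 elements since f is irreducible of degree 4.)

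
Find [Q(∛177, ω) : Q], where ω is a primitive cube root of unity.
[Q(∛177, ω) : Q] = 6

[Q(∛177):Q] = 3 (min poly x^3 - 177, irreducible since 177 is not a perfect cube). [Q(ω):Q] = 2 (min poly x^2 + x + 1). Since Q(∛177) ⊂ R and ω ∉ R, we have ω ∉ Q(∛177), so x^2 + x + 1 remains irreducible over Q(∛177) and [Q(∛177, ω) : Q(∛177)] = 2. By the tower law, [Q(∛177, ω) : Q] = 3 · 2 = 6. (In fact Q(∛177, ω) is the splitting field of x^3 - 177 over Q.)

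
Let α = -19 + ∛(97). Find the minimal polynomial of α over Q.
m_α(x) = x^3 + 57x^2 + 1083x + 6762

Set β = α + 19 = ∛(97), so β^3 = 97. Then (α + 19)^3 - 97 = 0, i.e. α is a root of g(x) = (x + 19)^3 - 97 = x^3 + 57x^2 + 1083x + 6762. Since g(x) = h(x + 19) where h(x) = x^3 - 97, and h is irreducible over Q (because 97 is not a perfect cube, so h has no rational root, and a monic cubic with no rational root is irreducible), g is also irreducible (irreducibility is preserved under the substitution x → x + 19). Hence m_α(x) = x^3 + 57x^2 + 1083x + 6762.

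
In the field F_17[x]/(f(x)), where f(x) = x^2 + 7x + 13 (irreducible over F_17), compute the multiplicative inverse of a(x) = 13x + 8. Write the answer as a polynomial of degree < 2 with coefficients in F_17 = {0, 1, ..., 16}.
a(x)^(-1) ≡ 7x + 12 (mod f(x))

Since f is irreducible over F_17, F_17[x]/(f) is a field and a(x) ≠ 0 has an inverse. Apply the extended Euclidean algorithm to f(x) and a(x) in F_17[x]: f(x) = (4x + 2)·a(x) + (14). The last nonzero remainder is the constant 14 = gcd(f, a) in F_17. Back-substituting through the division chain expresses 14 = s(x)·a(x) + t(x)·f(x) with s(x) ≡ 13x + 15 (mod f), so (13x + 15)·a(x) ≡ 14 (mod f). Multiplying by 14^(-1) ≡ 11 in F_17 gives a(x)^(-1) ≡ 11·(13x + 15) ≡ 7x + 12 (mod f). Check: (13x + 8)·(7x + 12) = 6x^2 + 8x + 11 ≡ 1 (mod x^2 + 7x + 13).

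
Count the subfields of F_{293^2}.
F_{293^2} has 2 subfields

The subfields of F_{p^n} are exactly the fields F_{p^d} for d | n (each is the fixed field of the unique index-d subgroup of Gal(F_{p^n}/F_p) ≅ Z/nZ). The divisors of n = 2 are {1, 2}, giving 2 subfields: F_{293^1}, F_{293^2}.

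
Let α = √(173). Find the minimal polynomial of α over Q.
m_α(x) = x^2 - 173

α satisfies α^2 - 173 = 0, so x^2 - 173 annihilates α. Since d = 173 is squarefree and ≠ 1, it is not a perfect square in Q, so x^2 - 173 has no rational root and is therefore irreducible over Q (a degree-2 polynomial over a field is irreducible iff it has no root). Hence m_α(x) = x^2 - 173.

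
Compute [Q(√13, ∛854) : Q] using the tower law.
[Q(√13, ∛854) : Q] = 6

Let L = Q(√13, ∛854). Since Q(√13) ⊂ L and [Q(√13):Q] = 2, the tower law gives 2 | [L:Q]. Likewise Q(∛854) ⊂ L with [Q(∛854):Q] = 3 (because 854 is not a perfect cube), so 3 | [L:Q]. As gcd(2,3) = 1, [L:Q] is divisible by 6. Conversely L is generated over Q by √13 and ∛854, so [L:Q] ≤ 2·3 = 6. Therefore [Q(√13, ∛854) : Q] = 6.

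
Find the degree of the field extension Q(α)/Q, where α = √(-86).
[Q(α):Q] = 2

[Q(α):Q] equals the degree of the minimal polynomial of α. Here α^2 = -86 and x^2 + 86 is irreducible (d = -86 is squarefree, ≠ 1, hence not a square), so deg(m_α) = 2. Thus [Q(α):Q] = 2.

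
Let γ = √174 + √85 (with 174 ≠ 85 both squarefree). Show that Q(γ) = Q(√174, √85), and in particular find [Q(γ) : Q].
[Q(γ) : Q] = 4 (equivalently, Q(γ) = Q(√174, √85))

Obviously Q(γ) ⊆ Q(√174, √85), and [Q(√174, √85):Q] = 4 (since 174, 85 are distinct squarefree integers > 1 with 14790 not a perfect square). To show equality we compute the minimal polynomial of γ. From γ = √174 + √85: γ^2 = 174 + 2√(14790) + 85 = 259 + 2√(14790), so γ^2 - 259 = 2√(14790); squaring, (γ^2 - 259)^2 = 4·14790, i.e. γ^4 - 518γ^2 + 67081 - 59160 = 0, i.e. γ^4 - 518γ^2 + 7921 = 0. So γ is a root of x^4 - 518x^2 + 7921. This polynomial is irreducible over Q: it has no rational root (each ±√174 ± √85 is irrational), and any factorization into two quadratics over Q would force √(14790) ∈ Q (pairing opposite roots) or √174, √85 ∈ Q (other pairings), all impossible. Hence [Q(γ):Q] = 4 = [Q(√174, √85):Q], so Q(γ) = Q(√174, √85).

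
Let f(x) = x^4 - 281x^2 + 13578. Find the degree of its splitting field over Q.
[K : Q] = 4

Solving the quadratic in x^2: x^2 = (281 ± √(281^2 - 4·13578))/2 = (281 ± √24649)/2 = (281 ± 157)/2, giving x^2 = 219 or x^2 = 62. So f(x) = (x^2 - 219)(x^2 - 62) and the roots of f are ±√219, ±√62. Hence the splitting field is K = Q(√219, √62). Since 219 and 62 are distinct squarefree integers > 1, their product 13578 is not a perfect square, so √62 ∉ Q(√219). By the tower law [K:Q] = [Q(√219,√62):Q(√219)] · [Q(√219):Q] = 2 · 2 = 4.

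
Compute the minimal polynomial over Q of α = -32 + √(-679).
m_α(x) = x^2 + 64x + 1703

From α + 32 = √(-679), squaring gives (α + 32)^2 = -679, i.e. α^2 + 64α + 1024 = -679, so α^2 + 64α + 1703 = 0. The discriminant of x^2 + 64x + 1703 is (64)^2 - 4·(1703) = 4096 - 6812 = -2716, and 4·(-679) is not a perfect square in Q since -679 is squarefree and ≠ 1. Hence x^2 + 64x + 1703 is irreducible over Q and is the minimal polynomial of α.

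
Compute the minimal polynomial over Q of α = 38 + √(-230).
m_α(x) = x^2 - 76x + 1674

From α - 38 = √(-230), squaring gives (α - 38)^2 = -230, i.e. α^2 - 76α + 1444 = -230, so α^2 - 76α + 1674 = 0. The discriminant of x^2 - 76x + 1674 is (-76)^2 - 4·(1674) = 5776 - 6696 = -920, and 4·(-230) is not a perfect square in Q since -230 is squarefree and ≠ 1. Hence x^2 - 76x + 1674 is irreducible over Q and is the minimal polynomial of α.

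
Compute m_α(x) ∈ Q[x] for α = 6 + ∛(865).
m_α(x) = x^3 - 18x^2 + 108x - 1081

Set β = α - 6 = ∛(865), so β^3 = 865. Then (α - 6)^3 - 865 = 0, i.e. α is a root of g(x) = (x - 6)^3 - 865 = x^3 - 18x^2 + 108x - 1081. Since g(x) = h(x - 6) where h(x) = x^3 - 865, and h is irreducible over Q (because 865 is not a perfect cube, so h has no rational root, and a monic cubic with no rational root is irreducible), g is also irreducible (irreducibility is preserved under the substitution x → x - 6). Hence m_α(x) = x^3 - 18x^2 + 108x - 1081.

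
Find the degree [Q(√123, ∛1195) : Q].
[Q(√123, ∛1195) : Q] = 6

Let L = Q(√123, ∛1195). Since Q(√123) ⊂ L and [Q(√123):Q] = 2, the tower law gives 2 | [L:Q]. Likewise Q(∛1195) ⊂ L with [Q(∛1195):Q] = 3 (because 1195 is not a perfect cube), so 3 | [L:Q]. As gcd(2,3) = 1, [L:Q] is divisible by 6. Conversely L is generated over Q by √123 and ∛1195, so [L:Q] ≤ 2·3 = 6. Therefore [Q(√123, ∛1195) : Q] = 6.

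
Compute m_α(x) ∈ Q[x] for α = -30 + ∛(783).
m_α(x) = x^3 + 90x^2 + 2700x + 26217

Set β = α + 30 = ∛(783), so β^3 = 783. Then (α + 30)^3 - 783 = 0, i.e. α is a root of g(x) = (x + 30)^3 - 783 = x^3 + 90x^2 + 2700x + 26217. Since g(x) = h(x + 30) where h(x) = x^3 - 783, and h is irreducible over Q (because 783 is not a perfect cube, so h has no rational root, and a monic cubic with no rational root is irreducible), g is also irreducible (irreducibility is preserved under the substitution x → x + 30). Hence m_α(x) = x^3 + 90x^2 + 2700x + 26217.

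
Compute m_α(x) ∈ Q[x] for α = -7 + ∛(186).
m_α(x) = x^3 + 21x^2 + 147x + 157

Set β = α + 7 = ∛(186), so β^3 = 186. Then (α + 7)^3 - 186 = 0, i.e. α is a root of g(x) = (x + 7)^3 - 186 = x^3 + 21x^2 + 147x + 157. Since g(x) = h(x + 7) where h(x) = x^3 - 186, and h is irreducible over Q (because 186 is not a perfect cube, so h has no rational root, and a monic cubic with no rational root is irreducible), g is also irreducible (irreducibility is preserved under the substitution x → x + 7). Hence m_α(x) = x^3 + 21x^2 + 147x + 157.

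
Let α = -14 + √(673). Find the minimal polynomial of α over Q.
m_α(x) = x^2 + 28x - 477

From α + 14 = √(673), squaring gives (α + 14)^2 = 673, i.e. α^2 + 28α + 196 = 673, so α^2 + 28α - 477 = 0. The discriminant of x^2 + 28x - 477 is (28)^2 - 4·(-477) = 784 + 1908 = 2692, and 4·(673) is not a perfect square in Q since 673 is squarefree and ≠ 1. Hence x^2 + 28x - 477 is irreducible over Q and is the minimal polynomial of α.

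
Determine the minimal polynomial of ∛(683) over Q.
m_α(x) = x^3 - 683

α satisfies α^3 = 683, so x^3 - 683 annihilates α. By the rational root test, a rational root p/q (in lowest terms) of x^3 - 683 would satisfy p^3 = 683 q^3, forcing q = 1 and p^3 = 683; but 683 is not a perfect cube, contradiction. A monic cubic over Q with no rational root is irreducible (any nontrivial factorization would include a linear factor). Hence x^3 - 683 is the minimal polynomial of α, and in particular [Q(α):Q] = 3.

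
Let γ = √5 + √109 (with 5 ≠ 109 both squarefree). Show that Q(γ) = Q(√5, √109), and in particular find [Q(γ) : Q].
[Q(γ) : Q] = 4 (equivalently, Q(γ) = Q(√5, √109))

Obviously Q(γ) ⊆ Q(√5, √109), and [Q(√5, √109):Q] = 4 (since 5, 109 are distinct squarefree integers > 1 with 545 not a perfect square). To show equality we compute the minimal polynomial of γ. From γ = √5 + √109: γ^2 = 5 + 2√(545) + 109 = 114 + 2√(545), so γ^2 - 114 = 2√(545); squaring, (γ^2 - 114)^2 = 4·545, i.e. γ^4 - 228γ^2 + 12996 - 2180 = 0, i.e. γ^4 - 228γ^2 + 10816 = 0. So γ is a root of x^4 - 228x^2 + 10816. This polynomial is irreducible over Q: it has no rational root (each ±√5 ± √109 is irrational), and any factorization into two quadratics over Q would force √(545) ∈ Q (pairing opposite roots) or √5, √109 ∈ Q (other pairings), all impossible. Hence [Q(γ):Q] = 4 = [Q(√5, √109):Q], so Q(γ) = Q(√5, √109).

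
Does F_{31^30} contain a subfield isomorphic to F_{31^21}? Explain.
No: F_{31^21} is not a subfield of F_{31^30}

F_{p^m} embeds in F_{p^n} iff m | n. Here 21 ∤ 30 (since 30 = 1·21 + 9 with remainder 9 ≠ 0), so F_{31^21} is not a subfield of F_{31^30}. Equivalently: if it were, the tower law would give 21 = [F_{31^21}:F_31] dividing [F_{31^30}:F_31] = 30, contradiction.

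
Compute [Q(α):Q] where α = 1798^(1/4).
[Q(α):Q] = 4

α is a root of x^4 - 1798. By Eisenstein's criterion at the prime p = 2 (which divides the constant term 1798 but p^2 = 4 does not, since 1798 is squarefree), x^4 - 1798 is irreducible over Q. Hence [Q(α):Q] = 4.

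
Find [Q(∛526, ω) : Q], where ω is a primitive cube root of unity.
[Q(∛526, ω) : Q] = 6

[Q(∛526):Q] = 3 (min poly x^3 - 526, irreducible since 526 is not a perfect cube). [Q(ω):Q] = 2 (min poly x^2 + x + 1). Since Q(∛526) ⊂ R and ω ∉ R, we have ω ∉ Q(∛526), so x^2 + x + 1 remains irreducible over Q(∛526) and [Q(∛526, ω) : Q(∛526)] = 2. By the tower law, [Q(∛526, ω) : Q] = 3 · 2 = 6. (In fact Q(∛526, ω) is the splitting field of x^3 - 526 over Q.)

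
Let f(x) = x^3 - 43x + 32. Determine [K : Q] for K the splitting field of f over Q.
[K : Q] = 6

By the rational root test, any rational root of the monic integer polynomial f(x) = x^3 - 43x + 32 must be an integer dividing the constant term 32, i.e. one of ±{1, 2, 4, 8, 16, 32}. Evaluating: f(1) = -10, f(-1) = 74, f(2) = -46, f(-2) = 110, f(4) = -76, f(-4) = 140, f(8) = 200, f(-8) = -136, f(16) = 3440, f(-16) = -3376, f(32) = 31424, f(-32) = -31360; none is 0, so f has no rational root and is therefore irreducible over Q (a cubic with no linear factor over a field is irreducible). For an irreducible cubic, the Galois group is A_3 or S_3 according as the discriminant disc(f) = -4a^3 - 27b^2 = -4·(-43)^3 - 27·(32)^2 = 290380 is or is not a square in Q. Here disc(f) = 290380 is not a perfect square in Q, so the Galois group of f over Q is not contained in A_3 and must be all of S_3. The splitting field has degree |S_3| = 6 over Q, so [K : Q] = 6.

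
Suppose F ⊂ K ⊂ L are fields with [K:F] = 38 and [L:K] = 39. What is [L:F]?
[L:F] = 1482

The tower law says that for any tower of field extensions F ⊂ K ⊂ L with finite degrees, [L:F] = [L:K] · [K:F]. Here this gives [L:F] = 39 · 38 = 1482.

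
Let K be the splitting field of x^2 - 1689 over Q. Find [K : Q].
[K : Q] = 2

f(x) = x^2 - 1689 factors as (x - √1689)(x + √1689). The splitting field is K = Q(√1689). Since 1689 is squarefree and > 1, it is not a perfect square, so x^2 - 1689 is irreducible over Q and [Q(√1689) : Q] = 2. Hence [K : Q] = 2.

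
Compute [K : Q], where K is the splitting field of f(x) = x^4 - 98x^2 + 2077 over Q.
[K : Q] = 4

Solving the quadratic in x^2: x^2 = (98 ± √(98^2 - 4·2077))/2 = (98 ± √1296)/2 = (98 ± 36)/2, giving x^2 = 67 or x^2 = 31. So f(x) = (x^2 - 67)(x^2 - 31) and the roots of f are ±√67, ±√31. Hence the splitting field is K = Q(√67, √31). Since 67 and 31 are distinct squarefree integers > 1, their product 2077 is not a perfect square, so √31 ∉ Q(√67). By the tower law [K:Q] = [Q(√67,√31):Q(√67)] · [Q(√67):Q] = 2 · 2 = 4.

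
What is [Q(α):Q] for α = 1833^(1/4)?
[Q(α):Q] = 4

α is a root of x^4 - 1833. By Eisenstein's criterion at the prime p = 3 (which divides the constant term 1833 but p^2 = 9 does not, since 1833 is squarefree), x^4 - 1833 is irreducible over Q. Hence [Q(α):Q] = 4.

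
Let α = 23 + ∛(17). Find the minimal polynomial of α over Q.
m_α(x) = x^3 - 69x^2 + 1587x - 12184

Set β = α - 23 = ∛(17), so β^3 = 17. Then (α - 23)^3 - 17 = 0, i.e. α is a root of g(x) = (x - 23)^3 - 17 = x^3 - 69x^2 + 1587x - 12184. Since g(x) = h(x - 23) where h(x) = x^3 - 17, and h is irreducible over Q (because 17 is not a perfect cube, so h has no rational root, and a monic cubic with no rational root is irreducible), g is also irreducible (irreducibility is preserved under the substitution x → x - 23). Hence m_α(x) = x^3 - 69x^2 + 1587x - 12184.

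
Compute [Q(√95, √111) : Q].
[Q(√95, √111) : Q] = 4

[Q(√95):Q] = 2 (min poly x^2 - 95, irreducible since 95 is squarefree > 1). For the top step, suppose √111 ∈ Q(√95), say √111 = c + d√95 with c, d ∈ Q. Squaring: 111 = c^2 + 95d^2 + 2cd√95. Since √95 ∉ Q this forces 2cd = 0. If d = 0 then √111 = c ∈ Q, contradicting 111 squarefree > 1. If c = 0 then 111 = 95d^2, so 95·111 = (95d)^2 is a perfect square in Q — but 95·111 = 10545 is not a perfect square (since 95 and 111 are distinct squarefree integers). Contradiction. Hence √111 ∉ Q(√95), so x^2 - 111 stays irreducible over Q(√95) and [Q(√95, √111) : Q(√95)] = 2. By the tower law, [Q(√95, √111) : Q] = 2 · 2 = 4.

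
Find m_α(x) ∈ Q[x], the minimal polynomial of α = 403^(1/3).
m_α(x) = x^3 - 403

α satisfies α^3 = 403, so x^3 - 403 annihilates α. By the rational root test, a rational root p/q (in lowest terms) of x^3 - 403 would satisfy p^3 = 403 q^3, forcing q = 1 and p^3 = 403; but 403 is not a perfect cube, contradiction. A monic cubic over Q with no rational root is irreducible (any nontrivial factorization would include a linear factor). Hence x^3 - 403 is the minimal polynomial of α, and in particular [Q(α):Q] = 3.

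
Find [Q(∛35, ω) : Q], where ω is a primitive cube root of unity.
[Q(∛35, ω) : Q] = 6

[Q(∛35):Q] = 3 (min poly x^3 - 35, irreducible since 35 is not a perfect cube). [Q(ω):Q] = 2 (min poly x^2 + x + 1). Since Q(∛35) ⊂ R and ω ∉ R, we have ω ∉ Q(∛35), so x^2 + x + 1 remains irreducible over Q(∛35) and [Q(∛35, ω) : Q(∛35)] = 2. By the tower law, [Q(∛35, ω) : Q] = 3 · 2 = 6. (In fact Q(∛35, ω) is the splitting field of x^3 - 35 over Q.)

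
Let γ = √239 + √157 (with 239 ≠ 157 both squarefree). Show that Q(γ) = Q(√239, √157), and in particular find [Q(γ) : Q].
[Q(γ) : Q] = 4 (equivalently, Q(γ) = Q(√239, √157))

Obviously Q(γ) ⊆ Q(√239, √157), and [Q(√239, √157):Q] = 4 (since 239, 157 are distinct squarefree integers > 1 with 37523 not a perfect square). To show equality we compute the minimal polynomial of γ. From γ = √239 + √157: γ^2 = 239 + 2√(37523) + 157 = 396 + 2√(37523), so γ^2 - 396 = 2√(37523); squaring, (γ^2 - 396)^2 = 4·37523, i.e. γ^4 - 792γ^2 + 156816 - 150092 = 0, i.e. γ^4 - 792γ^2 + 6724 = 0. So γ is a root of x^4 - 792x^2 + 6724. This polynomial is irreducible over Q: it has no rational root (each ±√239 ± √157 is irrational), and any factorization into two quadratics over Q would force √(37523) ∈ Q (pairing opposite roots) or √239, √157 ∈ Q (other pairings), all impossible. Hence [Q(γ):Q] = 4 = [Q(√239, √157):Q], so Q(γ) = Q(√239, √157).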